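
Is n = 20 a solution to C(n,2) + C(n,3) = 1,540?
No

C(20,2) + C(20,3) = 190 + 1,140 = 1,330, which does not equal 1,540.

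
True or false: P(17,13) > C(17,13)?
P(17,13) = 14,820,309,504,000 and C(17,13) = 2,380; P(n,r) = r! × C(n,r) so P > C whenever r ≥ 2.

Answer: True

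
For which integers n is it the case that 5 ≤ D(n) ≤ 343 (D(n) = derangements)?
4, 5, 6

Working:
Using D(n) = (n−1)[D(n−1) + D(n−2)] with D(1)=0, D(2)=1: D(3)=2; D(4)=9; D(5)=44; D(6)=265; D(7)=1,854. So valid n = 4, 5, 6.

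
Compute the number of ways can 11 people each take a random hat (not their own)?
14,684,570

Explanation: Using D(n) = (n-1)[D(n-1) + D(n-2)]:
D(11) = (11-1) × [D(10) + D(9)]
      = 10 × [1334961 + 133496]
      = 10 × 1468457
      = 14,684,570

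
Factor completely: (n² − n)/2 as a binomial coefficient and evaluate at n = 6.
(n² − n)/2 = n(n−1)/2 = C(n,2). At n = 6: C(6,2) = 15.

Answer: C(n,2); C(6,2) = 15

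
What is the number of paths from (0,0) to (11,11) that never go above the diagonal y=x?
58,786
Counted by the Catalan number C_11: C_11 = C(22,11)/(11+1) = 705,432/12 = 58,786.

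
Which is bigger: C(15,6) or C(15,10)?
C(15,6)

Explanation: C(15,6)=5,005, C(15,10)=3,003.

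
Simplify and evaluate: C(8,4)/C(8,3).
5/4
C(n,k+1)/C(n,k) = (n−k)/(k+1). Here (8−3)/(3+1) = 5/4 = 5/4.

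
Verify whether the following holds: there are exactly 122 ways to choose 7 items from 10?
C(10,7) = 120 ≠ 122.
Final answer: False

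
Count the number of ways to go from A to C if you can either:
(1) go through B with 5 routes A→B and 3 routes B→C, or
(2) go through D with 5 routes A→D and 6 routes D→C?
45

Reasoning: Route via B: 5×3=15. Route via D: 5×6=30. Total: 45.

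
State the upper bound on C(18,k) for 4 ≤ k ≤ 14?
48,620

Reasoning: C(18,k) is maximised at the centre of the row: C(18,9) = 48,620.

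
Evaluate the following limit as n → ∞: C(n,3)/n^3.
C(n,3) ≈ n^3/3! for large n. Limit = 1/3! = 1/6.

Answer: 1/6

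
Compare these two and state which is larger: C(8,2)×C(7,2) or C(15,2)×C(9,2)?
C(15,2)×C(9,2)

C(8,2)×C(7,2)=588, C(15,2)×C(9,2)=3,780.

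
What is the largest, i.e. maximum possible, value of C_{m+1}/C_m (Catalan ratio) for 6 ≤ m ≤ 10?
C_{m+1}/C_m = 2(2m+1)/(m+2), which increases with m. Maximum at m = 10: 2·21/12 = 7/2.

Answer: 7/2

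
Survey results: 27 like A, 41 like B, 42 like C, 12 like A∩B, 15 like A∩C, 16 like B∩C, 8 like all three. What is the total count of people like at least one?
75

Reasoning: |A∪B∪C| = 27+41+42-12-15-16+8 = 75.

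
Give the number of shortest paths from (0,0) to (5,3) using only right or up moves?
56

Reasoning: Choose 5 rights from 8 moves: C(8,5) = 56.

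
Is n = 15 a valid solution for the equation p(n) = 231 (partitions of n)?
No

Solution: Pentagonal recurrence p(n) = p(n−1) + p(n−2) − p(n−5) − p(n−7) + …: p(15) = p(14) + p(13) − p(10) − p(8) + p(3) + p(0) = 135 + 101 − 42 − 22 + 3 + 1 = 176, which does not equal 231.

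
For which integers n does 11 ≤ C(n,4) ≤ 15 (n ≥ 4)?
6

Solution: C(5,4)=5; C(6,4)=15; C(7,4)=35. So valid n = 6.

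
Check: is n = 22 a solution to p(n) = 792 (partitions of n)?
No

Working:
Pentagonal recurrence p(n) = p(n−1) + p(n−2) − p(n−5) − p(n−7) + …: p(22) = p(21) + p(20) − p(17) − p(15) + p(10) + p(7) − p(0) = 792 + 627 − 297 − 176 + 42 + 15 − 1 = 1,002, which does not equal 792.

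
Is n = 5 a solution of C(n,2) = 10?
Yes

Solution: C(5,2) = 5·4/2! = 20/2 = 10, which equals 10.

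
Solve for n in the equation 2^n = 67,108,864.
67,108,864 = 1,024 × 1,024 × 64 = 2^10 × 2^10 × 2^6 = 2^26, so n = 26.
Final answer: 26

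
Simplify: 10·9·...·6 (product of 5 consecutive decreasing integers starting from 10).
30,240

This is P(10,5) = 10!/(5)! = 30,240.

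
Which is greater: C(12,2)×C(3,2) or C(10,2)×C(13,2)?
C(10,2)×C(13,2)

C(12,2)×C(3,2)=198, C(10,2)×C(13,2)=3,510.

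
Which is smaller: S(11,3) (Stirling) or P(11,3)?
P(11,3)

Solution: S(11,3) = 3·S(10,3) + S(10,2) = 3·9,330 + 511 = 28,501; P(11,3) = 990.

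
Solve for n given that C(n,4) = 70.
8

Working:
C(n,4) = n(n−1)(n−2)(n−3)/4! is increasing in n, and n(n−1)(n−2)(n−3) = 4!·70 = 1,680 ≈ (n−1.5)^4 gives n ≈ 7.9. Check: C(6,4) = 15, C(7,4) = 35, C(8,4) = 70 ✓. So n = 8.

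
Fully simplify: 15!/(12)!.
2,730

This equals 15×14×13 = 2,730.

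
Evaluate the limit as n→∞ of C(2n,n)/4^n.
0

Explanation: C(2n,n) ~ 4^n/√(πn), so C(2n,n)/4^n ~ 1/√(πn) → 0.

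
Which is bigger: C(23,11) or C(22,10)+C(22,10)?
C(23,11)

Explanation: C(23,11)=1,352,078; C(22,10)+C(22,10)=646,646+646,646=1,293,292.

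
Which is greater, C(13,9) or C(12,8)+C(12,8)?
C(13,9)=715; C(12,8)+C(12,8)=495+495=990.

Answer: C(12,8)+C(12,8)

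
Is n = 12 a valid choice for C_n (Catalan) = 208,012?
Yes

Reasoning: C_12 = C(24,12)/(12+1) = 2,704,156/13 = 208,012, which equals 208,012.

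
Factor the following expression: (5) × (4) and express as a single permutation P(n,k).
P(5,2) = 5!/(3)!

Working:
Product of 2 consecutive descending integers starting at 5: P(5,2) = 5!/3! = 20.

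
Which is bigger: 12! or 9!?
12!
12!=479,001,600, 9!=362,880. 12! > 9!.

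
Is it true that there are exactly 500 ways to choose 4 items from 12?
False
C(12,4) = 495 ≠ 500.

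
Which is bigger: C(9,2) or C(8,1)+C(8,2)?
By Pascal's identity: C(9,2) = C(8,1)+C(8,2) = 36. Equal.

Answer: Equal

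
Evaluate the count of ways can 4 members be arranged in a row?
24

Explanation: Arrangements of 4 distinct objects: 4! = 24.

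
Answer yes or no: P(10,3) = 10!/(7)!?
Permutation formula P(n,k) = n!/(n-k)!: 10!/7! = 3,628,800/5,040 = 720 = P(10,3). The statement holds.

Answer: Yes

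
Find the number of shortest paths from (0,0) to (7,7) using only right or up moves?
3,432

Working:
Choose 7 rights from 14 moves: C(14,7) = 3,432.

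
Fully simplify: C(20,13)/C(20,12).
8/13

Solution: C(n,k+1)/C(n,k) = (n−k)/(k+1). Here (20−12)/(12+1) = 8/13 = 8/13.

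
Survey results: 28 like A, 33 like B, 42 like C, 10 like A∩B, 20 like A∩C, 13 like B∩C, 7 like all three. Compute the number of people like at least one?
67

Working:
|A∪B∪C| = 28+33+42-10-20-13+7 = 67.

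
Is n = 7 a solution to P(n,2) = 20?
No

Working:
P(7,2) = 7·6 = 42, which does not equal 20.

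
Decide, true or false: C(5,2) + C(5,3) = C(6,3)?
Pascal's identity: LHS = 10 + 10 = 20; RHS = C(6,3) = 20. Both sides agree, so the statement holds.
Final answer: True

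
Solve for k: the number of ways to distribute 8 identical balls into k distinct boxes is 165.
4

Working:
Stars and bars: the count is C(8+k−1, k−1), increasing in k. k=2: C(9,1) = 9, k=3: C(10,2) = 45, k=4: C(11,3) = 165 ✓. So k = 4.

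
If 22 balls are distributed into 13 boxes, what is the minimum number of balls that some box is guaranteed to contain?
2

Pigeonhole: ⌈22/13⌉ = 2.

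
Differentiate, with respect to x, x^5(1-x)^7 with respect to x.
5x^4(1-x)^7 - 7x^5(1-x)^6
Product rule: 5x^{4}(1-x)^{7} + x^5·(-7)(1-x)^{6}.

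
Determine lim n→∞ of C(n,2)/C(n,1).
∞

Explanation: C(n,2)/C(n,1) = (n-1)/2 → ∞ as n → ∞.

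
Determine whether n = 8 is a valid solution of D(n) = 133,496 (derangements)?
No

D(8) = (8-1)·[D(7) + D(6)] = 7·[1,854 + 265] = 14,833, which does not equal 133,496.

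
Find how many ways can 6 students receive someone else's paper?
Using D(n) = (n-1)[D(n-1) + D(n-2)]:
D(6) = (6-1) × [D(5) + D(4)]
      = 5 × [44 + 9]
      = 5 × 53
      = 265
Final answer: 265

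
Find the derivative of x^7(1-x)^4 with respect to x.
7x^6(1-x)^4 - 4x^7(1-x)^3

Reasoning: Product rule: 7x^{6}(1-x)^{4} + x^7·(-4)(1-x)^{3}.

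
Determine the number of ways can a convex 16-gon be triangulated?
2,674,440

Explanation: Using the Catalan number formula: C_n = C(2n, n) / (n+1)
C_14 = C(28, 14) / (14+1)
     = 40116600 / 15
     = 2,674,440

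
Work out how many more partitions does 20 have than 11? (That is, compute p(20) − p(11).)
571

Explanation: Pentagonal recurrence p(n) = p(n−1) + p(n−2) − p(n−5) − p(n−7) + …: p(20) = p(19) + p(18) − p(15) − p(13) + p(8) + p(5) = 490 + 385 − 176 − 101 + 22 + 7 = 627.
p(11) = p(10) + p(9) − p(6) − p(4) = 42 + 30 − 11 − 5 = 56.
Difference = 627 − 56 = 571.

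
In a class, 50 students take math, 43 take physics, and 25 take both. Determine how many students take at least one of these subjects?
68

|A∪B| = |A|+|B|-|A∩B| = 50+43-25 = 68.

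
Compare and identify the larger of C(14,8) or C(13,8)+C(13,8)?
C(14,8)=3,003; C(13,8)+C(13,8)=1,287+1,287=2,574.

Answer: C(14,8)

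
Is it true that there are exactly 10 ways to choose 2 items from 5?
True

C(5,2) = 10.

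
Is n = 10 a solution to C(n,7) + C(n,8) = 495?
No

Solution: C(10,7) + C(10,8) = 120 + 45 = 165, which does not equal 495.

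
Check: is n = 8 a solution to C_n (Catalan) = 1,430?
Yes

Working:
C_8 = C(16,8)/(8+1) = 12,870/9 = 1,430, which equals 1,430.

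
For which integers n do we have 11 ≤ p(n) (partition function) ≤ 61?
6, 7, 8, 9, 10, 11

Explanation: Tabulating p(n) via p(n) = p(n−1) + p(n−2) − p(n−5) − p(n−7) + …: p(5)=7; p(6)=11; p(7)=15; p(8)=22; p(9)=30; p(10)=42; p(11)=56; p(12)=77. So valid n = 6, 7, 8, 9, 10, 11.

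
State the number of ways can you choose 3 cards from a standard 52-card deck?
22,100

Explanation: C(52,3) = 22,100.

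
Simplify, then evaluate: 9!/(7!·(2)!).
This is C(9,7) = 36.

Answer: 36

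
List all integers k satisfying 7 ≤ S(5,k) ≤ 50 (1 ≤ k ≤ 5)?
2, 3, 4

Explanation: S(5,1)=1; S(5,2)=15; S(5,3)=25; S(5,4)=10; S(5,5)=1. So valid k = 2, 3, 4.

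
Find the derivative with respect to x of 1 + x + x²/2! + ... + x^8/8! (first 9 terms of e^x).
1 + x + x²/2! + ... + x^7/7!

Reasoning: Differentiating term by term gives the first 8 terms of e^x.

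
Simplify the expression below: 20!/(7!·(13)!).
77,520

Solution: This is C(20,7) = 77,520.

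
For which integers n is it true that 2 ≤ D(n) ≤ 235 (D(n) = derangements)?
3, 4, 5

Reasoning: Using D(n) = (n−1)[D(n−1) + D(n−2)] with D(1)=0, D(2)=1: D(2)=1; D(3)=2; D(4)=9; D(5)=44; D(6)=265. So valid n = 3, 4, 5.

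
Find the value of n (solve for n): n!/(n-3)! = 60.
n!/(n-3)! = n×(n-1)×(n-2), a product of 3 consecutive integers ≈ (n−1)^3. 60^(1/3) + 1 ≈ 4.9; check n = 5: 5×4×3 = 60 ✓. So n = 5.

Answer: 5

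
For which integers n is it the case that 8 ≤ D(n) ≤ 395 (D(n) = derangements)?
4, 5, 6

Reasoning: Using D(n) = (n−1)[D(n−1) + D(n−2)] with D(1)=0, D(2)=1: D(3)=2; D(4)=9; D(5)=44; D(6)=265; D(7)=1,854. So valid n = 4, 5, 6.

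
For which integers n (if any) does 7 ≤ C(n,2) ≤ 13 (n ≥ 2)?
5

Solution: C(4,2)=6; C(5,2)=10; C(6,2)=15. So valid n = 5.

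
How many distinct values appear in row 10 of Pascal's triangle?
6

Row 10 has entries C(10,0)..C(10,10); by symmetry C(10,k)=C(10,10-k), giving 6 distinct values.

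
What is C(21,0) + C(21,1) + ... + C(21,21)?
2,097,152

Explanation: Sum of binomial coefficients = 2^21 = 2,097,152.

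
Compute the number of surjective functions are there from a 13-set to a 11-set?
97,037,740,800

Reasoning: Onto functions = 11! × S(13,11)
First compute S(13,11) via recurrence:
Using the Stirling recurrence: S(n,k) = k·S(n-1,k) + S(n-1,k-1)
S(13,11) = 11·S(12,11) + S(12,10)
         = 11·66 + 1705
         = 726 + 1705
         = 2,431
Then: 39916800 × 2431 = 97,037,740,800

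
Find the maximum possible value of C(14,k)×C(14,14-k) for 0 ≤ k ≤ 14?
C(14,k)·C(14,14-k) = C(14,k)², maximised at the centre k = 7: C(14,7)² = 11,778,624.
Final answer: 11,778,624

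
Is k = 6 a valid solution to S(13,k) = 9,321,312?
Yes

Reasoning: S(13,6) = 6·S(12,6) + S(12,5) = 6·1,323,652 + 1,379,400 = 9,321,312, which equals 9,321,312.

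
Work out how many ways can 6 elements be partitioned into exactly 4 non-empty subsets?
65

Explanation: This equals S(6,4), the Stirling number of the 2nd kind.
Using the Stirling recurrence: S(n,k) = k·S(n-1,k) + S(n-1,k-1)
S(6,4) = 4·S(5,4) + S(5,3)
         = 4·10 + 25
         = 40 + 25
         = 65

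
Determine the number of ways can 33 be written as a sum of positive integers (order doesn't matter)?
10,143

Working:
Pentagonal recurrence p(n) = p(n−1) + p(n−2) − p(n−5) − p(n−7) + …: p(33) = p(32) + p(31) − p(28) − p(26) + p(21) + p(18) − p(11) − p(7) = 8,349 + 6,842 − 3,718 − 2,436 + 792 + 385 − 56 − 15 = 10,143.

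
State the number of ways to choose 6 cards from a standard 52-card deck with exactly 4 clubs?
529,815

Solution: 13 clubs and 39 non-clubs: C(13,4) × C(39,2) = 715 × 741 = 529,815.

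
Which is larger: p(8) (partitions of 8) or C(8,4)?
C(8,4)
Pentagonal recurrence p(n) = p(n−1) + p(n−2) − p(n−5) − p(n−7) + …: p(8) = p(7) + p(6) − p(3) − p(1) = 15 + 11 − 3 − 1 = 22; C(8,4) = 70.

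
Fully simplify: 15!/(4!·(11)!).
1,365
This is C(15,4) = 1,365.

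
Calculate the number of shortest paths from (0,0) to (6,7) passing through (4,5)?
To (4,5): C(9,4)=126. From there: C(4,2)=6. Total: 756.

Answer: 756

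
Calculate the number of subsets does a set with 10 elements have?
Each element can be included or excluded: 2^10 = 1,024.
Final answer: 1,024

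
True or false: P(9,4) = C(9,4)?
False

P(9,4) = 3,024 and C(9,4) = 126; P(n,r) = r! × C(n,r) so P > C whenever r ≥ 2.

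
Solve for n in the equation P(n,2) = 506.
23

Reasoning: P(n,2) = n(n−1) is increasing in n; n(n−1) ≈ (n−0.5)^2 = 506 gives n ≈ 23.0. Check: P(21,2) = 420, P(22,2) = 462, P(23,2) = 506 ✓. So n = 23.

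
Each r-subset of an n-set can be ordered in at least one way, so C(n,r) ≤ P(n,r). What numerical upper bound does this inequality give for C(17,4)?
57,120

Working:
P(17,4) = 17·16·15·14 = 57,120, so C(17,4) ≤ 57,120. (The bound is loose by a factor of 4! = 24: C(17,4) = 57,120/24 = 2,380.)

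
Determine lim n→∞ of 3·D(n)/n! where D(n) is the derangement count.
3/e

Solution: D(n)/n! → 1/e, so 3·D(n)/n! → 3/e.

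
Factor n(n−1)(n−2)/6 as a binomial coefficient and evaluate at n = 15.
C(n,3); C(15,3) = 455

Solution: n(n−1)(n−2)/6 = n!/(3!(n−3)!) = C(n,3). At n = 15: C(15,3) = 455.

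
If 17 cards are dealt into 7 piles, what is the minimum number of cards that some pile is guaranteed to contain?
3

Explanation: Pigeonhole: ⌈17/7⌉ = 3.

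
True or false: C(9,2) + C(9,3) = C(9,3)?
False

Reasoning: Pascal's identity gives C(10,3) = 120, whereas C(9,3) = 84.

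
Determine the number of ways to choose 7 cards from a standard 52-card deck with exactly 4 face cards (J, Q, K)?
4,890,600
12 face cards and 40 non-face cards: C(12,4) × C(40,3) = 495 × 9,880 = 4,890,600.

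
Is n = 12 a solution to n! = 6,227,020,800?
No

Reasoning: 12! = 12·11! = 12·39,916,800 = 479,001,600, which does not equal 6,227,020,800.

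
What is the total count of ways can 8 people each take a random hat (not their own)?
14,833

Using D(n) = (n-1)[D(n-1) + D(n-2)]:
D(8) = (8-1) × [D(7) + D(6)]
      = 7 × [1854 + 265]
      = 7 × 2119
      = 14,833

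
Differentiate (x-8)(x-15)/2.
(2x - 23)/2

Working:
d/dx[(x-8)(x-15)] = (x-15) + (x-8) = 2x - 23. Dividing by 2 gives (2x - 23)/2.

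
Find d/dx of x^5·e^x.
(5x^4 + x^5)e^x

Solution: Product rule: d/dx[x^5]·e^x + x^5·d/dx[e^x] = 5x^{4}e^x + x^5e^x.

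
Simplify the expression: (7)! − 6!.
4,320

Explanation: (7)! − 6! = (7)·6! − 6! = (7−1)·6! = 6·6! = 4,320.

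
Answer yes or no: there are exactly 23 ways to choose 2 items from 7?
C(7,2) = 21 ≠ 23.

Answer: No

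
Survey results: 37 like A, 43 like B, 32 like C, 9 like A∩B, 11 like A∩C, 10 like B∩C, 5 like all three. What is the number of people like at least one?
87
|A∪B∪C| = 37+43+32-9-11-10+5 = 87.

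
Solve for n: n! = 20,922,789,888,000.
16

Solution: n! is strictly increasing. 14! = 87,178,291,200, 15! = 1,307,674,368,000, 16! = 20,922,789,888,000 ✓. So n = 16.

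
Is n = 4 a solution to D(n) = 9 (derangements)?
Yes

Explanation: D(4) = (4-1)·[D(3) + D(2)] = 3·[2 + 1] = 9, which equals 9.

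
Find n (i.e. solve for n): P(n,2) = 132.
12

Solution: P(n,2) = n(n−1) is increasing in n; n(n−1) ≈ (n−0.5)^2 = 132 gives n ≈ 12.0. Check: P(10,2) = 90, P(11,2) = 110, P(12,2) = 132 ✓. So n = 12.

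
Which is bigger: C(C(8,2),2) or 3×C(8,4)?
C(C(8,2),2)
C(C(8,2),2)=378, 3×C(8,4)=210.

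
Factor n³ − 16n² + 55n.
n(n − 5)(n − 11)

Explanation: n³ − 16n² + 55n = n(n² − 16n + 55) = n(n − 5)(n − 11).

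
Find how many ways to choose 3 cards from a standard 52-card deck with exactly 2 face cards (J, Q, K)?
12 face cards and 40 non-face cards: C(12,2) × C(40,1) = 66 × 40 = 2,640.
Final answer: 2,640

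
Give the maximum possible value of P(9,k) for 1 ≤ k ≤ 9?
362,880

Explanation: P(9,k) increases in k, so maximum at k = 9: 9! = 362,880.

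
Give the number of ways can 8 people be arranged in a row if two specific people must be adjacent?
10,080

Treat pair as unit: (8-1)! arrangements × 2 internal orders = 10,080.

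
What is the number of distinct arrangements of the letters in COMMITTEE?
Word has 9 letters (C=1, O=1, M=2, I=1, T=2, E=2). Arrangements: 9!/Π(k!) = 45,360.

Answer: 45,360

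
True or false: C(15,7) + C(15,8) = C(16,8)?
True

Working:
Pascal's identity C(n,k) + C(n,k+1) = C(n+1,k+1): 6,435 + 6,435 = 12,870 = C(16,8).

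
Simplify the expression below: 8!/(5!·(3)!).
This is C(8,5) = 56.
Final answer: 56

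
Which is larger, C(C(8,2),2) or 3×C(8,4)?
C(C(8,2),2)
C(C(8,2),2)=378, 3×C(8,4)=210.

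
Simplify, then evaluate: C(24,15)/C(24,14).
2/3

Working:
C(n,k+1)/C(n,k) = (n−k)/(k+1). Here (24−14)/(14+1) = 10/15 = 2/3.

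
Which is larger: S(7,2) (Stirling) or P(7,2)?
S(7,2)

Solution: S(7,2) = 2·S(6,2) + S(6,1) = 2·31 + 1 = 63; P(7,2) = 42.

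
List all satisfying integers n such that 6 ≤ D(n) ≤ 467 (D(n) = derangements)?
4, 5, 6

Using D(n) = (n−1)[D(n−1) + D(n−2)] with D(1)=0, D(2)=1: D(3)=2; D(4)=9; D(5)=44; D(6)=265; D(7)=1,854. So valid n = 4, 5, 6.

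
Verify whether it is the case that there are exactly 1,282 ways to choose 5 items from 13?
False

Reasoning: C(13,5) = 1,287 ≠ 1282.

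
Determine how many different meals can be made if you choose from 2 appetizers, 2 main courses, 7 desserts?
28

Working:
By the multiplication principle: 2 × 2 × 7 = 28.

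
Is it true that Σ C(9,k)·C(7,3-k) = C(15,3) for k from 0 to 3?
False
Vandermonde's identity gives C(16,3) = 560; RHS C(15,3) = 455.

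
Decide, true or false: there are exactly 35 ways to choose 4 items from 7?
True

Working:
C(7,4) = 35.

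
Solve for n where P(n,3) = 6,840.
20

Explanation: P(n,3) = n(n−1)(n−2) is increasing in n; n(n−1)(n−2) ≈ (n−1)^3 = 6,840 gives n ≈ 20.0. Check: P(18,3) = 4,896, P(19,3) = 5,814, P(20,3) = 6,840 ✓. So n = 20.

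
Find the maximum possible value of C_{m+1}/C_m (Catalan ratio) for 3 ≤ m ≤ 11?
46/13

Reasoning: C_{m+1}/C_m = 2(2m+1)/(m+2), which increases with m. Maximum at m = 11: 2·23/13 = 46/13.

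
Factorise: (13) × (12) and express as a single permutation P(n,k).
Product of 2 consecutive descending integers starting at 13: P(13,2) = 13!/11! = 156.
Final answer: P(13,2) = 13!/(11)!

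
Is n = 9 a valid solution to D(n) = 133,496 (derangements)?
Yes

Reasoning: D(9) = (9-1)·[D(8) + D(7)] = 8·[14,833 + 1,854] = 133,496, which equals 133,496.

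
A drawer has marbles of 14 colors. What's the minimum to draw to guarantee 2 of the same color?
15
Worst case: 1 of each = 14. One more: 15.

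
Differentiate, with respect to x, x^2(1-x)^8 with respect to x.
Product rule: 2x^{1}(1-x)^{8} + x^2·(-8)(1-x)^{7}.

Answer: 2x^1(1-x)^8 - 8x^2(1-x)^7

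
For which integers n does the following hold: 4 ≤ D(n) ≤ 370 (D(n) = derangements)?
4, 5, 6
Using D(n) = (n−1)[D(n−1) + D(n−2)] with D(1)=0, D(2)=1: D(3)=2; D(4)=9; D(5)=44; D(6)=265; D(7)=1,854. So valid n = 4, 5, 6.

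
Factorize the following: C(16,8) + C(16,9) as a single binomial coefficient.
By Pascal's identity: C(16,8) + C(16,9) = C(17,9) = 24,310.
Final answer: C(17,9)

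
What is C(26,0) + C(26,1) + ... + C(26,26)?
67,108,864
Sum of binomial coefficients = 2^26 = 67,108,864.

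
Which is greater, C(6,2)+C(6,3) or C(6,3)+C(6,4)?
Equal

Working:
First=35, Second=35.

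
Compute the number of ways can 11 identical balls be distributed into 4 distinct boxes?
364

Solution: C(11+4-1, 4-1) = C(14, 3) = 364.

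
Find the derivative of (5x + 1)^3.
15(5x + 1)^2

Solution: Chain rule: 3(5x+1)^{2} × 5 = 15(5x+1)^{2}.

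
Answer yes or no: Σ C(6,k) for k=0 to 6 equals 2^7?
Binomial theorem: Σ C(6,k) = (1+1)^6 = 2^6 = 64; RHS 2^7 = 128.
Final answer: No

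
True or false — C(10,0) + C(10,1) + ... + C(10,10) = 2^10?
True

Explanation: Binomial theorem with x = y = 1: Σ C(10,i) = (1+1)^10 = 2^10 = 1,024. The statement holds.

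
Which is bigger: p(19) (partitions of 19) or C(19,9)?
C(19,9)

Solution: Pentagonal recurrence p(n) = p(n−1) + p(n−2) − p(n−5) − p(n−7) + …: p(19) = p(18) + p(17) − p(14) − p(12) + p(7) + p(4) = 385 + 297 − 135 − 77 + 15 + 5 = 490; C(19,9) = 92,378.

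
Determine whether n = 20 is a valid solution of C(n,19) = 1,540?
No

C(20,19) = 20·19·18·17·16·15·14·13·12·11·10·9·8·7·6·5·4·3·2/19! = 2,432,902,008,176,640,000/121,645,100,408,832,000 = 20, which does not equal 1,540.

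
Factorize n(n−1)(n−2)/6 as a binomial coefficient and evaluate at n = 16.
C(n,3); C(16,3) = 560

Solution: n(n−1)(n−2)/6 = n!/(3!(n−3)!) = C(n,3). At n = 16: C(16,3) = 560.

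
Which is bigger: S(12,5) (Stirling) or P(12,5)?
S(12,5) = 5·S(11,5) + S(11,4) = 5·246,730 + 145,750 = 1,379,400; P(12,5) = 95,040.
Final answer: S(12,5)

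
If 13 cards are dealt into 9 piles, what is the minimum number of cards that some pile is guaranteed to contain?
2
Pigeonhole: ⌈13/9⌉ = 2.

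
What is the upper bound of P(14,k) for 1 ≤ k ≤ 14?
87,178,291,200

Reasoning: P(14,k) increases in k, so maximum at k = 14: 14! = 87,178,291,200.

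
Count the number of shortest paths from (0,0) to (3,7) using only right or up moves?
120

Working:
Choose 3 rights from 10 moves: C(10,3) = 120.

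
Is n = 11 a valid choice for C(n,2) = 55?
Yes
C(11,2) = 11·10/2! = 110/2 = 55, which equals 55.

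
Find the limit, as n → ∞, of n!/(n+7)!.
0

Working:
n!/(n+7)! = 1/[(n+1)(n+2)···(n+7)] → 0 as n → ∞.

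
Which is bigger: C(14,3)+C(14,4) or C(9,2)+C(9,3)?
C(14,3)+C(14,4)
First=1,365, Second=120.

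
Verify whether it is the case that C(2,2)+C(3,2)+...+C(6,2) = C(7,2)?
False

Working:
Hockey stick identity gives Σ = C(7,3) = 35; RHS C(7,2) = 21.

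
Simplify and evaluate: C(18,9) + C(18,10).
92,378

Explanation: By Pascal's identity: C(19,10) = 92,378.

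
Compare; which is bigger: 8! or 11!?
11!

Working:
8!=40,320, 11!=39,916,800. 11! > 8!.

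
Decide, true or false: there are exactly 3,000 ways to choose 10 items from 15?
False

Reasoning: C(15,10) = 3,003 ≠ 3000.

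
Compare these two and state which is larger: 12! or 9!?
12!

Reasoning: 12!=479,001,600, 9!=362,880. 12! > 9!.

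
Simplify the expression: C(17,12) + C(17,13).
8,568

Reasoning: By Pascal's identity: C(18,13) = 8,568.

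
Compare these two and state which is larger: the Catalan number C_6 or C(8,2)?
C_6 = C(12,6)/(6+1) = 924/7 = 132; C(8,2) = 28.

Answer: C_6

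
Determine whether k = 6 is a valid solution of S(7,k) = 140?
No

Solution: S(7,6) = 6·S(6,6) + S(6,5) = 6·1 + 15 = 21, which does not equal 140.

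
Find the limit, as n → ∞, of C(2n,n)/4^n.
C(2n,n) ~ 4^n/√(πn), so C(2n,n)/4^n ~ 1/√(πn) → 0.

Answer: 0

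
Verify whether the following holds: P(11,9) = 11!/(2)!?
True

Explanation: Permutation formula P(n,k) = n!/(n-k)!: 11!/2! = 39,916,800/2 = 19,958,400 = P(11,9). The statement holds.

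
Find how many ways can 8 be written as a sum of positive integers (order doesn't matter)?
22

Explanation: Pentagonal recurrence p(n) = p(n−1) + p(n−2) − p(n−5) − p(n−7) + …: p(8) = p(7) + p(6) − p(3) − p(1) = 15 + 11 − 3 − 1 = 22.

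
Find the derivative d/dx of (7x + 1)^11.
77(7x + 1)^10

Explanation: Chain rule: 11(7x+1)^{10} × 7 = 77(7x+1)^{10}.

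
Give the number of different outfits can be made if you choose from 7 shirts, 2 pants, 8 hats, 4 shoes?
448

By the multiplication principle: 7 × 2 × 8 × 4 = 448.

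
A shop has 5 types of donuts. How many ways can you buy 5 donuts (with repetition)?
Stars and bars: C(5+5-1, 5) = C(9, 5) = 126.

Answer: 126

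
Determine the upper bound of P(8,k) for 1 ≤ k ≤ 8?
40,320
P(8,k) increases in k, so maximum at k = 8: 8! = 40,320.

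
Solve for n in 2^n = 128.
7

Working:
2^7 = 128, so n = 7.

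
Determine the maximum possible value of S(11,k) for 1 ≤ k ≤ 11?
246,730

Working:
Row S(11,k) for k = 1..11 (via S(n,k) = k·S(n−1,k) + S(n−1,k−1)): 1, 1,023, 28,501, 145,750, 246,730, 179,487, 63,987, 11,880, 1,155, 55, 1. The row is unimodal; maximum at k = 5: 246,730.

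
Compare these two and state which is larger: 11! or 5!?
11!=39,916,800, 5!=120. 11! > 5!.
Final answer: 11!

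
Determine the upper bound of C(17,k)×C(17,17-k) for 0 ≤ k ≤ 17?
590,976,100

Solution: C(17,k)·C(17,17-k) = C(17,k)², maximised at the centre k = 8: C(17,8)² = 590,976,100.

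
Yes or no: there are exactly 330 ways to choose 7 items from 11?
Yes

Working:
C(11,7) = 330.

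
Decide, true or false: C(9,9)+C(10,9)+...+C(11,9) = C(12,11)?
Hockey stick identity gives Σ = C(12,10) = 66; RHS C(12,11) = 12.
Final answer: False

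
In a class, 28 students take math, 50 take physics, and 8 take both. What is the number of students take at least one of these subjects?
|A∪B| = |A|+|B|-|A∩B| = 28+50-8 = 70.

Answer: 70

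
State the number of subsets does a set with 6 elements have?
64

Explanation: Each element can be included or excluded: 2^6 = 64.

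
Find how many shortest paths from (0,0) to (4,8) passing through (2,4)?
225

Solution: To (2,4): C(6,2)=15. From there: C(6,2)=15. Total: 225.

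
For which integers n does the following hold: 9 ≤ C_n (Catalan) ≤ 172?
4, 5, 6

Reasoning: C_3=5; C_4=14; C_5=42; C_6=132; C_7=429. So valid n = 4, 5, 6.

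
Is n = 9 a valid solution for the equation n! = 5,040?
No

Explanation: 9! = 9·8! = 9·40,320 = 362,880, which does not equal 5,040.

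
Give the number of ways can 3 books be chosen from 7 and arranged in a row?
210
P(7,3) = 7!/(7-3)! = 210.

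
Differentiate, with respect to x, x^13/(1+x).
(13x^12(1+x) - x^13)/(1+x)²
Quotient rule: [13x^{12}(1+x) - x^13]/(1+x)².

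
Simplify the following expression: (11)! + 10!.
43,545,600
(11)! + 10! = (11)·10! + 10! = (11+1)·10! = 12·10! = 43,545,600.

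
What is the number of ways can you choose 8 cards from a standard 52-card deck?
752,538,150

Solution: C(52,8) = 752,538,150.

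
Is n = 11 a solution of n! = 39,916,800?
Yes

Explanation: 11! = 11·10! = 11·3,628,800 = 39,916,800, which equals 39,916,800.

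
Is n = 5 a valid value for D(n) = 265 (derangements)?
No

Solution: D(5) = (5-1)·[D(4) + D(3)] = 4·[9 + 2] = 44, which does not equal 265.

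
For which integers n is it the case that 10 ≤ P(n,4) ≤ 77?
4

Working:
P(3,4)=0; P(4,4)=24; P(5,4)=120. So valid n = 4.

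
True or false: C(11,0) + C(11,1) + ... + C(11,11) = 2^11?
Binomial theorem with x = y = 1: Σ C(11,i) = (1+1)^11 = 2^11 = 2,048. The statement holds.

Answer: True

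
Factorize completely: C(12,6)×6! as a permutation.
C(12,6)×6! = [12!/(6!(6)!)]×6! = 12!/(6)! = P(12,6) = 665,280.

Answer: P(12,6)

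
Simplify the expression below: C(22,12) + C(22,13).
By Pascal's identity: C(23,13) = 1,144,066.

Answer: 1,144,066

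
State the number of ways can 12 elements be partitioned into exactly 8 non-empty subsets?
159,027

Solution: This equals S(12,8), the Stirling number of the 2nd kind.
Using the Stirling recurrence: S(n,k) = k·S(n-1,k) + S(n-1,k-1)
S(12,8) = 8·S(11,8) + S(11,7)
         = 8·11880 + 63987
         = 95040 + 63987
         = 159,027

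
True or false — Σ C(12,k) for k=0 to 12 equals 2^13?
False

Explanation: Binomial theorem: Σ C(12,k) = (1+1)^12 = 2^12 = 4,096; RHS 2^13 = 8,192.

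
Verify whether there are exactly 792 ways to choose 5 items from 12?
True

Explanation: C(12,5) = 792.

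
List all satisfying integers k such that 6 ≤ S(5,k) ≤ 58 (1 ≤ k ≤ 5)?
2, 3, 4

Working:
S(5,1)=1; S(5,2)=15; S(5,3)=25; S(5,4)=10; S(5,5)=1. So valid k = 2, 3, 4.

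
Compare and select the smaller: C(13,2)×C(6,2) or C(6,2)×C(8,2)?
C(6,2)×C(8,2)

Solution: C(13,2)×C(6,2)=1,170, C(6,2)×C(8,2)=420.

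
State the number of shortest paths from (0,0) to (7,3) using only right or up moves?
120

Choose 7 rights from 10 moves: C(10,7) = 120.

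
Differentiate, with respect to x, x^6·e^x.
(6x^5 + x^6)e^x

Working:
Product rule: d/dx[x^6]·e^x + x^6·d/dx[e^x] = 6x^{5}e^x + x^6e^x.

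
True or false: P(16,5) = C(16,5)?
False

Working:
P(16,5) = 524,160 and C(16,5) = 4,368; P(n,r) = r! × C(n,r) so P > C whenever r ≥ 2.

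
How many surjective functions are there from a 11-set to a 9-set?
419,126,400
Onto functions = 9! × S(11,9)
First compute S(11,9) via recurrence:
Using the Stirling recurrence: S(n,k) = k·S(n-1,k) + S(n-1,k-1)
S(11,9) = 9·S(10,9) + S(10,8)
         = 9·45 + 750
         = 405 + 750
         = 1,155
Then: 362880 × 1155 = 419,126,400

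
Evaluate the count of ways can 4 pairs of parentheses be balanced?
14

Working:
Using the Catalan number formula: C_n = C(2n, n) / (n+1)
C_4 = C(8, 4) / (4+1)
     = 70 / 5
     = 14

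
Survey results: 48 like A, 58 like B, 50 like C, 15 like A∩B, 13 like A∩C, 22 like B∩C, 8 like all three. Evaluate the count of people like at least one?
114

Solution: |A∪B∪C| = 48+58+50-15-13-22+8 = 114.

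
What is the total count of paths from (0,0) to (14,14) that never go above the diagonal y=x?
2,674,440

Explanation: Counted by the Catalan number C_14: C_14 = C(28,14)/(14+1) = 40,116,600/15 = 2,674,440.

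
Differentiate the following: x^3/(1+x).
(3x^2(1+x) - x^3)/(1+x)²

Solution: Quotient rule: [3x^{2}(1+x) - x^3]/(1+x)².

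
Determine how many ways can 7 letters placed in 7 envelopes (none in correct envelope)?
1,854

Using D(n) = (n-1)[D(n-1) + D(n-2)]:
D(7) = (7-1) × [D(6) + D(5)]
      = 6 × [265 + 44]
      = 6 × 309
      = 1,854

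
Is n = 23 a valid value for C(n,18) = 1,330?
No

Working:
C(23,18) = 23·22·21·20·19·18·17·16·15·14·13·12·11·10·9·8·7·6/18! = 215,433,472,824,041,472,000/6,402,373,705,728,000 = 33,649, which does not equal 1,330.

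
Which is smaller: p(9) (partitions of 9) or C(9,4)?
p(9)

Explanation: Pentagonal recurrence p(n) = p(n−1) + p(n−2) − p(n−5) − p(n−7) + …: p(9) = p(8) + p(7) − p(4) − p(2) = 22 + 15 − 5 − 2 = 30; C(9,4) = 126.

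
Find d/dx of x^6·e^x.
(6x^5 + x^6)e^x

Reasoning: Product rule: d/dx[x^6]·e^x + x^6·d/dx[e^x] = 6x^{5}e^x + x^6e^x.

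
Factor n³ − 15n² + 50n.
n³ − 15n² + 50n = n(n² − 15n + 50) = n(n − 5)(n − 10).

Answer: n(n − 5)(n − 10)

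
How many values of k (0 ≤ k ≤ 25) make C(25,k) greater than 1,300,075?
8

Working:
Row 25 is unimodal and symmetric about k=25/2. C(25,8)=1,081,575 ≤ 1,300,075; C(25,9)=2,042,975 > 1,300,075; by symmetry C(25,k) > 1,300,075 for k = 9..16. That's 16 - 9 + 1 = 8 values.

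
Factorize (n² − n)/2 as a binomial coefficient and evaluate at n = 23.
C(n,2); C(23,2) = 253

Reasoning: (n² − n)/2 = n(n−1)/2 = C(n,2). At n = 23: C(23,2) = 253.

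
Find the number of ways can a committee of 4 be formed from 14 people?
1,001

Working:
C(14,4) = 14! / (4! × (14-4)!)
         = 14! / (4! × 10!)
         = 1,001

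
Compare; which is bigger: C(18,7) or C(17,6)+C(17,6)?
C(18,7)

Solution: C(18,7)=31,824; C(17,6)+C(17,6)=12,376+12,376=24,752.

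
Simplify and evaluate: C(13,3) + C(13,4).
1,001

By Pascal's identity: C(14,4) = 1,001.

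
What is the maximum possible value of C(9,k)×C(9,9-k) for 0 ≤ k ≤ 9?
15,876

Working:
C(9,k)·C(9,9-k) = C(9,k)², maximised at the centre k = 4: C(9,4)² = 15,876.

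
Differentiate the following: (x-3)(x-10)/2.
d/dx[(x-3)(x-10)] = (x-10) + (x-3) = 2x - 13. Dividing by 2 gives (2x - 13)/2.

Answer: (2x - 13)/2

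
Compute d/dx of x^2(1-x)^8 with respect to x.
2x^1(1-x)^8 - 8x^2(1-x)^7

Reasoning: Product rule: 2x^{1}(1-x)^{8} + x^2·(-8)(1-x)^{7}.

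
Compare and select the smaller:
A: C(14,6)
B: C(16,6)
A

Solution: A=C(14,6)=3,003, B=C(16,6)=8,008.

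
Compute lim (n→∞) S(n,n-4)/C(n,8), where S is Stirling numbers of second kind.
105
The leading term of S(n,n-4) as a polynomial in n is (7)!!·C(n,8), so the ratio → (7)!! = 105.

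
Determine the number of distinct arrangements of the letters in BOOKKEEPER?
Word has 10 letters (B=1, O=2, K=2, E=3, P=1, R=1). Arrangements: 10!/Π(k!) = 151,200.

Answer: 151,200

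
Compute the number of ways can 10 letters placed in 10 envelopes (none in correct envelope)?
1,334,961

Working:
Using D(n) = (n-1)[D(n-1) + D(n-2)]:
D(10) = (10-1) × [D(9) + D(8)]
      = 9 × [133496 + 14833]
      = 9 × 148329
      = 1,334,961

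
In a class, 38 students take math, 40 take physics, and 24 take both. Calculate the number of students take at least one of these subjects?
54
|A∪B| = |A|+|B|-|A∩B| = 38+40-24 = 54.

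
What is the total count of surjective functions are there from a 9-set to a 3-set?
18,150
Onto functions = 3! × S(9,3)
First compute S(9,3) via recurrence:
Using the Stirling recurrence: S(n,k) = k·S(n-1,k) + S(n-1,k-1)
S(9,3) = 3·S(8,3) + S(8,2)
         = 3·966 + 127
         = 2898 + 127
         = 3,025
Then: 6 × 3025 = 18,150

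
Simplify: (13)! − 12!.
5,748,019,200
(13)! − 12! = (13)·12! − 12! = (13−1)·12! = 12·12! = 5,748,019,200.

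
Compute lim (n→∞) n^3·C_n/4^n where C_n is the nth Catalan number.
∞

Reasoning: C_n ~ 4^n/(n^(3/2)√π), so n^3·C_n/4^n ~ n^(3 − 3/2)/√π → ∞.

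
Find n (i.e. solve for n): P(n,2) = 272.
P(n,2) = n(n−1) is increasing in n; n(n−1) ≈ (n−0.5)^2 = 272 gives n ≈ 17.0. Check: P(15,2) = 210, P(16,2) = 240, P(17,2) = 272 ✓. So n = 17.
Final answer: 17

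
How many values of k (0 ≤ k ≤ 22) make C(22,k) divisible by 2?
15

Solution: Checking C(22,k) mod 2 for k = 0..22: divisible at k = 1, 3, 5, 7, 8, 9, 10, 11, 12, 13, 14, 15, 17, 19, 21. That's 15 values.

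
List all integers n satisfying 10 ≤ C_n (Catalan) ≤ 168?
4, 5, 6

C_3=5; C_4=14; C_5=42; C_6=132; C_7=429. So valid n = 4, 5, 6.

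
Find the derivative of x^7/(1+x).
(7x^6(1+x) - x^7)/(1+x)²

Reasoning: Quotient rule: [7x^{6}(1+x) - x^7]/(1+x)².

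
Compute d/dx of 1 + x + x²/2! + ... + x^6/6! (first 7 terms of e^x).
Differentiating term by term gives the first 6 terms of e^x.
Final answer: 1 + x + x²/2! + ... + x^5/5!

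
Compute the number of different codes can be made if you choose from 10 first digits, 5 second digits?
By the multiplication principle: 10 × 5 = 50.

Answer: 50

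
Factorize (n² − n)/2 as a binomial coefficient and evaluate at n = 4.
C(n,2); C(4,2) = 6
(n² − n)/2 = n(n−1)/2 = C(n,2). At n = 4: C(4,2) = 6.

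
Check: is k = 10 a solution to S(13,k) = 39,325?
S(13,10) = 10·S(12,10) + S(12,9) = 10·1,705 + 22,275 = 39,325, which equals 39,325.

Answer: Yes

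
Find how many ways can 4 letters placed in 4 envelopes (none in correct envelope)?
9
Using D(n) = (n-1)[D(n-1) + D(n-2)]:
D(4) = (4-1) × [D(3) + D(2)]
      = 3 × [2 + 1]
      = 3 × 3
      = 9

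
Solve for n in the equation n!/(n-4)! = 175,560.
22

Reasoning: n!/(n-4)! = n×(n-1)×(n-2)×(n-3), a product of 4 consecutive integers ≈ (n−1.5)^4. 175,560^(1/4) + 1.5 ≈ 22.0; check n = 22: 22×21×20×19 = 175,560 ✓. So n = 22.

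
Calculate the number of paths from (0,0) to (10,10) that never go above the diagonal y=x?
16,796

Solution: Counted by the Catalan number C_10: C_10 = C(20,10)/(10+1) = 184,756/11 = 16,796.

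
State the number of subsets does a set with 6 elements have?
64

Working:
Each element can be included or excluded: 2^6 = 64.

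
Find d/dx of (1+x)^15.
15(1+x)^14

Using the power rule: d/dx (1+x)^15 = 15(1+x)^{14}.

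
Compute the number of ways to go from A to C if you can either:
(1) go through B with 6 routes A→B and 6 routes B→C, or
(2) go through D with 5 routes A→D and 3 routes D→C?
51

Reasoning: Route via B: 6×6=36. Route via D: 5×3=15. Total: 51.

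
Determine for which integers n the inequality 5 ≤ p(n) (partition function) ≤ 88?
4, 5, 6, 7, 8, 9, 10, 11, 12

Explanation: Tabulating p(n) via p(n) = p(n−1) + p(n−2) − p(n−5) − p(n−7) + …: p(3)=3; p(4)=5; p(5)=7; p(6)=11; p(7)=15; p(8)=22; p(9)=30; p(10)=42; p(11)=56; p(12)=77; p(13)=101. So valid n = 4, 5, 6, 7, 8, 9, 10, 11, 12.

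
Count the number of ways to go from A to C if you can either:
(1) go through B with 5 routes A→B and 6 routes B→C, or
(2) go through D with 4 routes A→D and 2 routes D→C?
38

Explanation: Route via B: 5×6=30. Route via D: 4×2=8. Total: 38.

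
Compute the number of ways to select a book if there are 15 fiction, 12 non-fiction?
27
By the addition principle: 15 + 12 = 27.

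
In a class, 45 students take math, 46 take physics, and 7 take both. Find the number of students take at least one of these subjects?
|A∪B| = |A|+|B|-|A∩B| = 45+46-7 = 84.

Answer: 84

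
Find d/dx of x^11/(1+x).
(11x^10(1+x) - x^11)/(1+x)²
Quotient rule: [11x^{10}(1+x) - x^11]/(1+x)².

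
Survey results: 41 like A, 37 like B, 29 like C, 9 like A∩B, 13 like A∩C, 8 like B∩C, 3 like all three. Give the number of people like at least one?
80

Explanation: |A∪B∪C| = 41+37+29-9-13-8+3 = 80.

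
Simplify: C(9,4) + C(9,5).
252
By Pascal's identity: C(10,5) = 252.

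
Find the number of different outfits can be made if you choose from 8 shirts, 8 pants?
64

Reasoning: By the multiplication principle: 8 × 8 = 64.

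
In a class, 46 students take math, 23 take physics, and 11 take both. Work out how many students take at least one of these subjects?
58

Working:
|A∪B| = |A|+|B|-|A∩B| = 46+23-11 = 58.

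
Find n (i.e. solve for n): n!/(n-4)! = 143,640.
21

Solution: n!/(n-4)! = n×(n-1)×(n-2)×(n-3), a product of 4 consecutive integers ≈ (n−1.5)^4. 143,640^(1/4) + 1.5 ≈ 21.0; check n = 21: 21×20×19×18 = 143,640 ✓. So n = 21.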